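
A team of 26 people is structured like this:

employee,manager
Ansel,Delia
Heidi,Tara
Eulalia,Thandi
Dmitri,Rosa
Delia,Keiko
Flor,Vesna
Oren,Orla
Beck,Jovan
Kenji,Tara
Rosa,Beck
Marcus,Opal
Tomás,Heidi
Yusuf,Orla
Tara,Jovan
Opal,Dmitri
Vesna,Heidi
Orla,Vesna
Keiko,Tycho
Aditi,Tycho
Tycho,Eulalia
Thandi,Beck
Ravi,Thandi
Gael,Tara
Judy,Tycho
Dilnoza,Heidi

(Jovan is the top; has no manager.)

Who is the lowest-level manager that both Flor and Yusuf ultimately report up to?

Flor's chain of managers is Vesna, Heidi, Tara, Jovan. Yusuf's chain of managers is Orla, Vesna, Heidi, Tara, Jovan. The first manager that appears in both chains is Vesna.

Vesna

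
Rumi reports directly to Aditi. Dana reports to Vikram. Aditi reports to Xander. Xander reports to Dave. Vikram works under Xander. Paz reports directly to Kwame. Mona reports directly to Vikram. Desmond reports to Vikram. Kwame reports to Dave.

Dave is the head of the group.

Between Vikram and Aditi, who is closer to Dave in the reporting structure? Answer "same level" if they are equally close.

same level

Both Vikram and Aditi are 2 levels below Dave.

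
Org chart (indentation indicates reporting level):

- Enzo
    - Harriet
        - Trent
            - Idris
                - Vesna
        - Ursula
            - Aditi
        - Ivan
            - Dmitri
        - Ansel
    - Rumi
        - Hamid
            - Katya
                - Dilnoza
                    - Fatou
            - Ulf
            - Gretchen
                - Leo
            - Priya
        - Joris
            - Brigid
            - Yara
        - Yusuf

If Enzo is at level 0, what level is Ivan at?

2

Chain from Ivan up to Enzo: Ivan → Harriet → Enzo. That is 2 steps up, so Ivan is 2 levels below Enzo.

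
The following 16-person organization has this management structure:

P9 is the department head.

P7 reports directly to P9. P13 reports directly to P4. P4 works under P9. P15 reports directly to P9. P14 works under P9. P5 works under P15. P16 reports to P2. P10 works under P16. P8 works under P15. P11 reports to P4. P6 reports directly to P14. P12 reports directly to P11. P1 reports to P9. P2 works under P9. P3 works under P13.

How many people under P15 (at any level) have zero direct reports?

The people in P15's organization with no one reporting to them are P5, P8. That is 2.

2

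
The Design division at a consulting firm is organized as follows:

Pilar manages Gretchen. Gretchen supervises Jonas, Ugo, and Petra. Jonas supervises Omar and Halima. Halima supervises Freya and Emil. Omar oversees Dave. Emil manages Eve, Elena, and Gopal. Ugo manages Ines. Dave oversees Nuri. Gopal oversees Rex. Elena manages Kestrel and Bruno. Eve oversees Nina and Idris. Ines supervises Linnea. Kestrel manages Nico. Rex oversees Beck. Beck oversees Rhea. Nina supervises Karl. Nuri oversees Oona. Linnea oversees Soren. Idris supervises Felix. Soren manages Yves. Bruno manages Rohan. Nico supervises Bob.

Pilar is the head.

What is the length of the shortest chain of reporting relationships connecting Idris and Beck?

Idris is 2 levels below Emil, and Beck is 3 levels below Emil (their lowest common manager). The shortest path runs up from Idris to Emil and back down to Beck: 2 + 3 = 5 links.

5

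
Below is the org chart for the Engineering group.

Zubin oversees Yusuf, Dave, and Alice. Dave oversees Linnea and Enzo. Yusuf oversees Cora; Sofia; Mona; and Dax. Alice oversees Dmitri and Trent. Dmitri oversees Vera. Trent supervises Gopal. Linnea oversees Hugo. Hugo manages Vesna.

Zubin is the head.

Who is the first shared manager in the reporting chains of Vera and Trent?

Alice

Vera's chain of managers is Dmitri, Alice, Zubin. Trent's chain of managers is Alice, Zubin. The first manager that appears in both chains is Alice.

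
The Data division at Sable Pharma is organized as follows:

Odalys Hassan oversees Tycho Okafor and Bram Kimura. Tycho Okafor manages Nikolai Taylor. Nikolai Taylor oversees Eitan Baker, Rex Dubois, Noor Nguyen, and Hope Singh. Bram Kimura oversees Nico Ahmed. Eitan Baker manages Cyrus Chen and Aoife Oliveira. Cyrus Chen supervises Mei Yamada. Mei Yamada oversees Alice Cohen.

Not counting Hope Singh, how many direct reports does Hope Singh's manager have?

Hope Singh reports to Nikolai Taylor. Nikolai Taylor's other direct reports are Eitan Baker, Rex Dubois, Noor Nguyen — 3 peers.

3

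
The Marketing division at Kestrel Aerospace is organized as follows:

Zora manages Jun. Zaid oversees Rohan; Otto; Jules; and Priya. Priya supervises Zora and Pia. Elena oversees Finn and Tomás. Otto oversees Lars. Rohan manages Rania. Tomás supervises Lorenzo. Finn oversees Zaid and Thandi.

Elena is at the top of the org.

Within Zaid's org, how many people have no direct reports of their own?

The people in Zaid's organization with no one reporting to them are Pia, Jun, Jules, Lars, Rania. That is 5.

5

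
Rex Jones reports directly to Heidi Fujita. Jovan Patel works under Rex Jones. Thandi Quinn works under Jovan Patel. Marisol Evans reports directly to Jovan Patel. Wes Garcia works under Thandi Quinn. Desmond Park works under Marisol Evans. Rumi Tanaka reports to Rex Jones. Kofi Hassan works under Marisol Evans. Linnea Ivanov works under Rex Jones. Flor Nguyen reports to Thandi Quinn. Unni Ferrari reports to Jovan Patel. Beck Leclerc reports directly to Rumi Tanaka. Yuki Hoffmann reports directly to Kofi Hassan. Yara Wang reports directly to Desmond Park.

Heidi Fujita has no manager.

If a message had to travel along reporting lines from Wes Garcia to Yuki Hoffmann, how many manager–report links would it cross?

Wes Garcia is 2 levels below Jovan Patel, and Yuki Hoffmann is 3 levels below Jovan Patel (their lowest common manager). The shortest path runs up from Wes Garcia to Jovan Patel and back down to Yuki Hoffmann: 2 + 3 = 5 links.

5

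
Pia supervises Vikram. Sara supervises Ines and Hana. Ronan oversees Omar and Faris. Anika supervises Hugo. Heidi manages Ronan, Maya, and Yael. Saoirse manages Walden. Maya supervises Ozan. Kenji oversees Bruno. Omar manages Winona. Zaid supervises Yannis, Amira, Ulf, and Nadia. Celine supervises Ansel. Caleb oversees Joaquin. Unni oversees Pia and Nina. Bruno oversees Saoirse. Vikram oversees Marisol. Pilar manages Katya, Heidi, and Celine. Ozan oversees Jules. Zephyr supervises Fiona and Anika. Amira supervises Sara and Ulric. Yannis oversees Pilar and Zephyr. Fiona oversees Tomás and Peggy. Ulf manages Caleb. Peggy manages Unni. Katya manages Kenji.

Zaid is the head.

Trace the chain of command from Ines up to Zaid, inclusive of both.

Ines reports to Sara. Sara reports to Amira. Amira reports to Zaid. Zaid is at the top.

Ines -> Sara -> Amira -> Zaid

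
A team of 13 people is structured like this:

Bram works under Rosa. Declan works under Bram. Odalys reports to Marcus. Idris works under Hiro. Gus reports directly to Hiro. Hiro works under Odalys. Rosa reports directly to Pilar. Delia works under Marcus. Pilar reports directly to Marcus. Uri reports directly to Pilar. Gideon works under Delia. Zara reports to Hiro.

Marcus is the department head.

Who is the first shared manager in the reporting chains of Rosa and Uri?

Rosa's chain of managers is Pilar, Marcus. Uri's chain of managers is Pilar, Marcus. The first manager that appears in both chains is Pilar.

Pilar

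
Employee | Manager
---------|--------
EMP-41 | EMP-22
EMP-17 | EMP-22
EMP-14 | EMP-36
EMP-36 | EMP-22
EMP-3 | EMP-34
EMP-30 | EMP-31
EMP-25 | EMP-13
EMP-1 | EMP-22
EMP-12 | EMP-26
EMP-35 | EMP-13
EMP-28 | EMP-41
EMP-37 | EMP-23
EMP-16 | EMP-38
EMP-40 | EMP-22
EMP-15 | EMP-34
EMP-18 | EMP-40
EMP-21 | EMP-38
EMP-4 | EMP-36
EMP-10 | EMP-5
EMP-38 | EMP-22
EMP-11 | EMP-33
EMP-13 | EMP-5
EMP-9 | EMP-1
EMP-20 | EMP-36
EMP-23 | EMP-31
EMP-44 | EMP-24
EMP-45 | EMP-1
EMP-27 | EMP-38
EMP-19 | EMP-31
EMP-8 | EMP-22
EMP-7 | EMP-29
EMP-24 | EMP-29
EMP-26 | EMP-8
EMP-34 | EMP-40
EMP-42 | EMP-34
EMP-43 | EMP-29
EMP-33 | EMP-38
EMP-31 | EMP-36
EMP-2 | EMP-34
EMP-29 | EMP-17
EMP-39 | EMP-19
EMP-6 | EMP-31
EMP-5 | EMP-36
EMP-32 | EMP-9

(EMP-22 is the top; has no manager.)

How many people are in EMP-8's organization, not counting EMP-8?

EMP-8 directly manages EMP-26. Under EMP-26: EMP-12 (1). That's 2 in total.

2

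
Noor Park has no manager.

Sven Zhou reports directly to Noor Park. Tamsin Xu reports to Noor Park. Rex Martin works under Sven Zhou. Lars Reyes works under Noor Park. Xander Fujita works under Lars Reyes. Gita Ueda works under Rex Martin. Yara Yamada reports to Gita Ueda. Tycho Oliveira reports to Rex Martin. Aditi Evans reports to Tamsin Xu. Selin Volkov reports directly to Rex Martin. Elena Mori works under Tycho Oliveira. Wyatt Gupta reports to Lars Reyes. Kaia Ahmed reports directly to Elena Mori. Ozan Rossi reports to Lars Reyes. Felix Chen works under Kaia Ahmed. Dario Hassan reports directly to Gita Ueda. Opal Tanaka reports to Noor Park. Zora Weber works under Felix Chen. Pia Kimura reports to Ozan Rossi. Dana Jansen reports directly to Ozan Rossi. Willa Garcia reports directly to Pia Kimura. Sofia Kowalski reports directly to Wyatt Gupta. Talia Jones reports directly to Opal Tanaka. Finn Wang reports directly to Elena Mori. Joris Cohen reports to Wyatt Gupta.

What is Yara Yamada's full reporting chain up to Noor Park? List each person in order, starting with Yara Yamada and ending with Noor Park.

Yara Yamada -> Gita Ueda -> Rex Martin -> Sven Zhou -> Noor Park

Yara Yamada reports to Gita Ueda. Gita Ueda reports to Rex Martin. Rex Martin reports to Sven Zhou. Sven Zhou reports to Noor Park. Noor Park is at the top.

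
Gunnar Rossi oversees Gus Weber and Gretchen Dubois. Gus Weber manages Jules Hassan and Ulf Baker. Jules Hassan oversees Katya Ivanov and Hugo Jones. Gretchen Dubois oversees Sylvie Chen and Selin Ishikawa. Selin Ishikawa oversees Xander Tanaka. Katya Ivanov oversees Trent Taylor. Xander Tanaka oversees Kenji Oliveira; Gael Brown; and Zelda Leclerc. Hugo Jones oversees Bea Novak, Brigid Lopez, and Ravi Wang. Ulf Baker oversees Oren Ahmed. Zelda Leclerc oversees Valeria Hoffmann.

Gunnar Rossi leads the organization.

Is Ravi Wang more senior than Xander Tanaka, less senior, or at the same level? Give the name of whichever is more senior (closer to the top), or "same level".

Xander Tanaka

Ravi Wang is 4 levels below Gunnar Rossi; Xander Tanaka is 3. Xander Tanaka is higher.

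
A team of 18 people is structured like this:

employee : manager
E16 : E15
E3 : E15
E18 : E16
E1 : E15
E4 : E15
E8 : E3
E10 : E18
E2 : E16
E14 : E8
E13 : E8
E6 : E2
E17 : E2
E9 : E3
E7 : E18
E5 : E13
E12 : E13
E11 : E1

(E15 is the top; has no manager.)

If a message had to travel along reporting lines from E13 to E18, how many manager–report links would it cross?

E13 is 3 levels below E15, and E18 is 2 levels below E15 (their lowest common manager). The shortest path runs up from E13 to E15 and back down to E18: 3 + 2 = 5 links.

5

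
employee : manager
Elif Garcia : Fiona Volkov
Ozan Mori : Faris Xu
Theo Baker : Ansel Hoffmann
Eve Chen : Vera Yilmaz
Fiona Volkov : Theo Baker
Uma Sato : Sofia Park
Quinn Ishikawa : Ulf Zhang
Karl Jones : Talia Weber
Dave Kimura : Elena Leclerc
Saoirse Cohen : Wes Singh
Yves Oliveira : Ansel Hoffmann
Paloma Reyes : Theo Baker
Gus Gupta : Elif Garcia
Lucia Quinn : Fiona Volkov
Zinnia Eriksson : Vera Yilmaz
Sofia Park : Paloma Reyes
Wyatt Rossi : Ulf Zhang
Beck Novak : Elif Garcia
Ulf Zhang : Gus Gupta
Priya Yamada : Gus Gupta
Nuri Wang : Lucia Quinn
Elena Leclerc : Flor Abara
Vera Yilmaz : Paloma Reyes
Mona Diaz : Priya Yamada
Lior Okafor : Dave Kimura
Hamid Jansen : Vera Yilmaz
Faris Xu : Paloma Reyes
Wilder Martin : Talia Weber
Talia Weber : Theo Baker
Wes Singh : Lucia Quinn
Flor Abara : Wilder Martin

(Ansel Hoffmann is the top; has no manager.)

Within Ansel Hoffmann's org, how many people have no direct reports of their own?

The people in Ansel Hoffmann's organization with no one reporting to them are Yves Oliveira, Karl Jones, Lior Okafor, Uma Sato, Ozan Mori, Eve Chen, Zinnia Eriksson, Hamid Jansen, Nuri Wang, Saoirse Cohen, Beck Novak, Mona Diaz, Quinn Ishikawa, Wyatt Rossi. That is 14.

14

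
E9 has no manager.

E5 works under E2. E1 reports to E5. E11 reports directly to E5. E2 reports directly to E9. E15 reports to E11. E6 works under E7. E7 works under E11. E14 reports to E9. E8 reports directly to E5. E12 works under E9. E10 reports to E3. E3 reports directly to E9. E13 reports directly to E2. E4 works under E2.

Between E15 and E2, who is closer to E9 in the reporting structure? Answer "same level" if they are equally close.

E15 is 4 levels below E9; E2 is 1. E2 is higher.

E2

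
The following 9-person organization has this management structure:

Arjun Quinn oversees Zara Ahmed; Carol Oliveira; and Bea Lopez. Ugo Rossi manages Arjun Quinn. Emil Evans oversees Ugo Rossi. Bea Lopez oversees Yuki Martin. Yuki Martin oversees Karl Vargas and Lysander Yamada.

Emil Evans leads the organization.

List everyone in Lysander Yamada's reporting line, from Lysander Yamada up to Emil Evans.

Lysander Yamada -> Yuki Martin -> Bea Lopez -> Arjun Quinn -> Ugo Rossi -> Emil Evans

Lysander Yamada reports to Yuki Martin. Yuki Martin reports to Bea Lopez. Bea Lopez reports to Arjun Quinn. Arjun Quinn reports to Ugo Rossi. Ugo Rossi reports to Emil Evans. Emil Evans is at the top.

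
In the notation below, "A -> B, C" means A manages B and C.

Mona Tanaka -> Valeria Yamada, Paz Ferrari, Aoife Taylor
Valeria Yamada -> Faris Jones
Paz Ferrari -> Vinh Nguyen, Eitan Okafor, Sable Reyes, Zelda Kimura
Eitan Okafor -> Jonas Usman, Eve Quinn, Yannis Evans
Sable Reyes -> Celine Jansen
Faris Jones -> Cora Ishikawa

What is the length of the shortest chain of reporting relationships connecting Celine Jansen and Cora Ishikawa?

6

Celine Jansen is 3 levels below Mona Tanaka, and Cora Ishikawa is 3 levels below Mona Tanaka (their lowest common manager). The shortest path runs up from Celine Jansen to Mona Tanaka and back down to Cora Ishikawa: 3 + 3 = 6 links.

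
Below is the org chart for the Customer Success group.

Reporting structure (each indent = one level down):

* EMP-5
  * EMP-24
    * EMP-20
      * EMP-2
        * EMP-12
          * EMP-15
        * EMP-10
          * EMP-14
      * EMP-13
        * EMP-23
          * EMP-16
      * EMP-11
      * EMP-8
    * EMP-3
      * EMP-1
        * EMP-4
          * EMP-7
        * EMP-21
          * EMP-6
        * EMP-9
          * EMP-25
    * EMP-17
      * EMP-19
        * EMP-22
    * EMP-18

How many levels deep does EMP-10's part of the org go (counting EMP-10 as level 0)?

1

The longest chain under EMP-10 runs EMP-10 → EMP-14, which is 1 level below EMP-10.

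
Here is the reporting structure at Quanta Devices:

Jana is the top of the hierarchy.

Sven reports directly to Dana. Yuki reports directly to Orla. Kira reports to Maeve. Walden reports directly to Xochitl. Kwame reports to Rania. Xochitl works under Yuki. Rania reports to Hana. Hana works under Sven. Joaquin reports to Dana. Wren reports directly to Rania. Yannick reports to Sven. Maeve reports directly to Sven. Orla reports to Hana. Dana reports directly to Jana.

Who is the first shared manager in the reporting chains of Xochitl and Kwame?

Hana

Xochitl's chain of managers is Yuki, Orla, Hana, Sven, Dana, Jana. Kwame's chain of managers is Rania, Hana, Sven, Dana, Jana. The first manager that appears in both chains is Hana.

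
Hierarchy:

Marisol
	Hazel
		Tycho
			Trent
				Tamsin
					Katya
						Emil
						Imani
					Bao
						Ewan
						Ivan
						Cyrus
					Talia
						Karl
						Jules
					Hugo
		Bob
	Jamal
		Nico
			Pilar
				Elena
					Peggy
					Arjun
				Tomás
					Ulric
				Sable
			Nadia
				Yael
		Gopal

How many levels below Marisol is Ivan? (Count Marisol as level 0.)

6

Chain from Ivan up to Marisol: Ivan → Bao → Tamsin → Trent → Tycho → Hazel → Marisol. That is 6 steps up, so Ivan is 6 levels below Marisol.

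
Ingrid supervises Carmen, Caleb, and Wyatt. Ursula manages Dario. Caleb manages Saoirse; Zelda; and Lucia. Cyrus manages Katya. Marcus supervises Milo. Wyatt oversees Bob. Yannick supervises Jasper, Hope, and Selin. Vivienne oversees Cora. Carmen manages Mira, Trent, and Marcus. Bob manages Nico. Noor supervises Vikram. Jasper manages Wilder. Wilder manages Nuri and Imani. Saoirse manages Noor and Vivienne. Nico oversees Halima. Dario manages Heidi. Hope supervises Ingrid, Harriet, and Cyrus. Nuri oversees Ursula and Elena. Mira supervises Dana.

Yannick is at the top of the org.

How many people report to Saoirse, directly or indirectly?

4

Saoirse directly manages Noor, Vivienne. Under Noor: Vikram (1). Under Vivienne: Cora (1). So Saoirse's organization is 2 direct reports plus everyone under them: 2 + 2 = 4.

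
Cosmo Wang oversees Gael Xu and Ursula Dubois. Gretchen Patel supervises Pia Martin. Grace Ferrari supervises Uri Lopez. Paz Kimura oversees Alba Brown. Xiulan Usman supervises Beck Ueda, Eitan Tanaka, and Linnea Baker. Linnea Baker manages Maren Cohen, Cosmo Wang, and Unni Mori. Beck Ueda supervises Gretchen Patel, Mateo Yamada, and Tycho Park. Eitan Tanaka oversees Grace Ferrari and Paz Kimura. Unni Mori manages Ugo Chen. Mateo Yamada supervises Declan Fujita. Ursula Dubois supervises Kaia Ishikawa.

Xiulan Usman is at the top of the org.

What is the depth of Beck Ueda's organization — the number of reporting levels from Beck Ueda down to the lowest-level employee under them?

2

The longest chain under Beck Ueda runs Beck Ueda → Mateo Yamada → Declan Fujita, which is 2 levels below Beck Ueda.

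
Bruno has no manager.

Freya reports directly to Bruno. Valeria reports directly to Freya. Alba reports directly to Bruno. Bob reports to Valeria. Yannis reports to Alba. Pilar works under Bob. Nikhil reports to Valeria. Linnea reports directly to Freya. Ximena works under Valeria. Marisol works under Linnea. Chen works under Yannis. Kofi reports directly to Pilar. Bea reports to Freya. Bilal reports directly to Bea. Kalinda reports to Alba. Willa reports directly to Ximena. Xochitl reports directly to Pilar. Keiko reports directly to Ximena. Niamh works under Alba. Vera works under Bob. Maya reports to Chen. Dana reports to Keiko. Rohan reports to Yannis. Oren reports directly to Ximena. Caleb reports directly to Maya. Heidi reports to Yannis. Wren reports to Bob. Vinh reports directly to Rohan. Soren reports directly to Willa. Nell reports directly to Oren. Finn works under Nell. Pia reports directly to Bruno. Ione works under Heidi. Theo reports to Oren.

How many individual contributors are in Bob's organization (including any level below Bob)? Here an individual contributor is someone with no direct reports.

The people in Bob's organization with no one reporting to them are Wren, Vera, Xochitl, Kofi. That is 4.

4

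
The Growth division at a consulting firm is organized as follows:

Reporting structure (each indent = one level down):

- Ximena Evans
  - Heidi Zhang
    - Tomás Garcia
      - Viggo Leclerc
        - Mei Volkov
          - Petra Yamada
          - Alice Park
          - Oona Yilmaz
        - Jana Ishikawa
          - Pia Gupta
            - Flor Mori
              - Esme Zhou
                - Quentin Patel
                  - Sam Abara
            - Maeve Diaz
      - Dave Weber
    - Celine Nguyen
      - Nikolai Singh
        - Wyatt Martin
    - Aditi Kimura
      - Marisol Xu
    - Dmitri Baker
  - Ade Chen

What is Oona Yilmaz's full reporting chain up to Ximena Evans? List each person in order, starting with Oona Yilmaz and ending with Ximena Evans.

Oona Yilmaz reports to Mei Volkov. Mei Volkov reports to Viggo Leclerc. Viggo Leclerc reports to Tomás Garcia. Tomás Garcia reports to Heidi Zhang. Heidi Zhang reports to Ximena Evans. Ximena Evans is at the top.

Oona Yilmaz -> Mei Volkov -> Viggo Leclerc -> Tomás Garcia -> Heidi Zhang -> Ximena Evans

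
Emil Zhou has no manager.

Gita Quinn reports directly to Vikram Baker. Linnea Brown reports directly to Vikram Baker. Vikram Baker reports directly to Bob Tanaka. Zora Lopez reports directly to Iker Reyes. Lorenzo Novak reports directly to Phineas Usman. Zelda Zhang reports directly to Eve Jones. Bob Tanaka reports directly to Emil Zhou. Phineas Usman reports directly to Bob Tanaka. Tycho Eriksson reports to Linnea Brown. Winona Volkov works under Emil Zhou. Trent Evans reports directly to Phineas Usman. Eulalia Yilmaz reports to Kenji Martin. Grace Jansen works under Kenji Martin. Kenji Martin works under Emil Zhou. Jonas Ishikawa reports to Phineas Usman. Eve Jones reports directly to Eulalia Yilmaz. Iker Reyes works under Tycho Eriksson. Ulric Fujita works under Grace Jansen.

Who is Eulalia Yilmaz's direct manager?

Eulalia Yilmaz reports directly to Kenji Martin.

Kenji Martin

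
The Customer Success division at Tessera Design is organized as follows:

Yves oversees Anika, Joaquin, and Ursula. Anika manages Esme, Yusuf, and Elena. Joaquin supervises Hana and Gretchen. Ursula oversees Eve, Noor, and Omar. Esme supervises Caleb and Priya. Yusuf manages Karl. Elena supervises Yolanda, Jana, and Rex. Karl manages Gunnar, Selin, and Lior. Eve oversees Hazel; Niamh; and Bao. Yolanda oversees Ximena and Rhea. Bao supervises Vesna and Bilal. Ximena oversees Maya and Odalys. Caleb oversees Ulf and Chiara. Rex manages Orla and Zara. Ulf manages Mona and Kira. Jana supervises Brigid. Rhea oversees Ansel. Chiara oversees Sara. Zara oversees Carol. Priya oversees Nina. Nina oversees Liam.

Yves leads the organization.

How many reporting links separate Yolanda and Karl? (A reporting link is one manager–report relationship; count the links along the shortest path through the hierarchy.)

Yolanda is 2 levels below Anika, and Karl is 2 levels below Anika (their lowest common manager). The shortest path runs up from Yolanda to Anika and back down to Karl: 2 + 2 = 4 links.

4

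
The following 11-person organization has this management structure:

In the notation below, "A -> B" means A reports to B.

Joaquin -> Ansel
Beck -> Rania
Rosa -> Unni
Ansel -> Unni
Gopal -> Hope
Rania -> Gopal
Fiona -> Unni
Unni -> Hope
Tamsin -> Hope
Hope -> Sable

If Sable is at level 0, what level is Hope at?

Chain from Hope up to Sable: Hope → Sable. That is 1 step up, so Hope is 1 level below Sable.

1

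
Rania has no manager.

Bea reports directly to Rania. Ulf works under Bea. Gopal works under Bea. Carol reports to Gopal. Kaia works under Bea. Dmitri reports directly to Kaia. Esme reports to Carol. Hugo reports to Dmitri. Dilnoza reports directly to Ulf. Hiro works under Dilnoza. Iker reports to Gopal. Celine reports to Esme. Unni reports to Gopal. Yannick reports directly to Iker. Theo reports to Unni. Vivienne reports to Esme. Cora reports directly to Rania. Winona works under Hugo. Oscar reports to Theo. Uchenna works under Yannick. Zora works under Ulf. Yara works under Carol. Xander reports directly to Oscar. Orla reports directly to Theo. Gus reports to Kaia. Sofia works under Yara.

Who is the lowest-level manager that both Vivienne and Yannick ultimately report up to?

Gopal

Vivienne's chain of managers is Esme, Carol, Gopal, Bea, Rania. Yannick's chain of managers is Iker, Gopal, Bea, Rania. The first manager that appears in both chains is Gopal.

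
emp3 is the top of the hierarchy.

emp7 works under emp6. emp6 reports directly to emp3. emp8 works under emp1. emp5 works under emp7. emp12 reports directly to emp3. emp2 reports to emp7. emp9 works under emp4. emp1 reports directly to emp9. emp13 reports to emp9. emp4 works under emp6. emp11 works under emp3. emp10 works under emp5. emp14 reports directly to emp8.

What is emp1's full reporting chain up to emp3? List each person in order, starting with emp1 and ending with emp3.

emp1 -> emp9 -> emp4 -> emp6 -> emp3

emp1 reports to emp9. emp9 reports to emp4. emp4 reports to emp6. emp6 reports to emp3. emp3 is at the top.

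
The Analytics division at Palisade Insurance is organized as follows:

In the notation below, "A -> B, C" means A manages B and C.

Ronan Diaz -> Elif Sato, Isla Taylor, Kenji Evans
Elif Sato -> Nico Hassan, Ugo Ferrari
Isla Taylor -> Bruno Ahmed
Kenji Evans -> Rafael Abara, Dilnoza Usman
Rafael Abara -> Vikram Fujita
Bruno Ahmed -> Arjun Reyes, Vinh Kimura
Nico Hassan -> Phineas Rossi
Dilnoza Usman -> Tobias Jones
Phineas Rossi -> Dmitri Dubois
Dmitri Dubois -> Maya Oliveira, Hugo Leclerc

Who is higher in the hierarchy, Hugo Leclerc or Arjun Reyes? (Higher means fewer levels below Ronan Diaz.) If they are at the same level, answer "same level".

Hugo Leclerc is 5 levels below Ronan Diaz; Arjun Reyes is 3. Arjun Reyes is higher.

Arjun Reyes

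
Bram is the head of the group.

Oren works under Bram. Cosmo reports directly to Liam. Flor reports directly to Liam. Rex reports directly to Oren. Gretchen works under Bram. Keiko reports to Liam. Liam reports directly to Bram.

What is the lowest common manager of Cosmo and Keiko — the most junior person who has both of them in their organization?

Liam

Cosmo's chain of managers is Liam, Bram. Keiko's chain of managers is Liam, Bram. The first manager that appears in both chains is Liam.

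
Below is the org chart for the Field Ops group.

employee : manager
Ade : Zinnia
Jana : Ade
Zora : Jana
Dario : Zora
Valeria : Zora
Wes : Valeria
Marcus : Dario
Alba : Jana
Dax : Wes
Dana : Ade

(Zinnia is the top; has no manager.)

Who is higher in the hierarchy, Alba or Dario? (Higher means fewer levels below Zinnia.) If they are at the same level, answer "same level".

Alba is 3 levels below Zinnia; Dario is 4. Alba is higher.

Alba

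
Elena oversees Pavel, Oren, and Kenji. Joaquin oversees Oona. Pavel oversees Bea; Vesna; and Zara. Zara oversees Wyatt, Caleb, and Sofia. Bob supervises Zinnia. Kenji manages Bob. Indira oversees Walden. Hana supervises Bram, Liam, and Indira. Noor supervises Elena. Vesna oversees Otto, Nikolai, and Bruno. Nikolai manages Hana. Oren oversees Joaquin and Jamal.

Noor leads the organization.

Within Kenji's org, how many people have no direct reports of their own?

1

The only person in Kenji's organization with no one reporting to them is Zinnia. That is 1.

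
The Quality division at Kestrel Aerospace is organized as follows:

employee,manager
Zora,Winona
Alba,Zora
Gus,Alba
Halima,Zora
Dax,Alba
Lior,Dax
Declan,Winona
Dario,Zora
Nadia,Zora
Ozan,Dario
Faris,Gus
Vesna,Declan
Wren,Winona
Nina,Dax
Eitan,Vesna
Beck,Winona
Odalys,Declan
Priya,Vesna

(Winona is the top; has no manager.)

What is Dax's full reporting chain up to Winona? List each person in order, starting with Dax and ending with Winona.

Dax -> Alba -> Zora -> Winona

Dax reports to Alba. Alba reports to Zora. Zora reports to Winona. Winona is at the top.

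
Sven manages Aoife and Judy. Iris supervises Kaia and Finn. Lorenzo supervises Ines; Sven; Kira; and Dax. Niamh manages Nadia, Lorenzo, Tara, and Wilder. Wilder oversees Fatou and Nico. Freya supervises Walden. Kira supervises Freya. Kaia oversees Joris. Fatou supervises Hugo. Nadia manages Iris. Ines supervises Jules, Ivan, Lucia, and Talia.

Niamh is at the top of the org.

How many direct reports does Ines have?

4

Ines directly manages Talia, Ivan, Jules, Lucia. That is 4 direct reports.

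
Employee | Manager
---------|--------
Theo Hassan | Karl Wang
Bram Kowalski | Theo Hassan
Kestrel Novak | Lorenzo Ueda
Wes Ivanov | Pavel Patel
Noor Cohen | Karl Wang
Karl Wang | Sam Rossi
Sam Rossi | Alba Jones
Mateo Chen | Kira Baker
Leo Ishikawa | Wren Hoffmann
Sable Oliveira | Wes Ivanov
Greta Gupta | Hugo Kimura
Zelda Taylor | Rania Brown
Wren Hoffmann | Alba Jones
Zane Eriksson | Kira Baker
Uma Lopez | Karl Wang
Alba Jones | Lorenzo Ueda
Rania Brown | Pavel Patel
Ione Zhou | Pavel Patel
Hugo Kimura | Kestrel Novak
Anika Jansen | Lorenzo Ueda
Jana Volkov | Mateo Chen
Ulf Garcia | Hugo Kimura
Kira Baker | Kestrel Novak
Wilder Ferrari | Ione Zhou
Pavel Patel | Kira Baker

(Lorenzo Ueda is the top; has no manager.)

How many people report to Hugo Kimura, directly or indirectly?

2

Hugo Kimura directly manages Greta Gupta, Ulf Garcia. Greta Gupta has no reports. Ulf Garcia has no reports. So Hugo Kimura's organization is 2 direct reports plus everyone under them: 1 + 1 = 2.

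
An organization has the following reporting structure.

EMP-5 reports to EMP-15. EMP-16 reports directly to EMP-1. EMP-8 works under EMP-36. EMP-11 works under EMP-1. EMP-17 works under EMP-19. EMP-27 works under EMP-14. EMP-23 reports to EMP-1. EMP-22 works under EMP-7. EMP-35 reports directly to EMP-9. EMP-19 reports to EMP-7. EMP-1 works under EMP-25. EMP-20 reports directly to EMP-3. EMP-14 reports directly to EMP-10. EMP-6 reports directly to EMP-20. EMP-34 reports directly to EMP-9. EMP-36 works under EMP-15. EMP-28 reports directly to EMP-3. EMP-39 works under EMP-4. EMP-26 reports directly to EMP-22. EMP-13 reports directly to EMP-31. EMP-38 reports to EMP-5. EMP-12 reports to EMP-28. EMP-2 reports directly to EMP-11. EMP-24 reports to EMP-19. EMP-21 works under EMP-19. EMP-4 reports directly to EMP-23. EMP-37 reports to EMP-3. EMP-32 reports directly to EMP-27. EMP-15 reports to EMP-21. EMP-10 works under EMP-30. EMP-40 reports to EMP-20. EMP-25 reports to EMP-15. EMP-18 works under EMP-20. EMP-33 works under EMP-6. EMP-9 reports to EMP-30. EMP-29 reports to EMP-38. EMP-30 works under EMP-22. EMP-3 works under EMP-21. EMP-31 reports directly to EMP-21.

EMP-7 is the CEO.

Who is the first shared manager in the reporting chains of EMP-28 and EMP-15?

EMP-28's chain of managers is EMP-3, EMP-21, EMP-19, EMP-7. EMP-15's chain of managers is EMP-21, EMP-19, EMP-7. The first manager that appears in both chains is EMP-21.

EMP-21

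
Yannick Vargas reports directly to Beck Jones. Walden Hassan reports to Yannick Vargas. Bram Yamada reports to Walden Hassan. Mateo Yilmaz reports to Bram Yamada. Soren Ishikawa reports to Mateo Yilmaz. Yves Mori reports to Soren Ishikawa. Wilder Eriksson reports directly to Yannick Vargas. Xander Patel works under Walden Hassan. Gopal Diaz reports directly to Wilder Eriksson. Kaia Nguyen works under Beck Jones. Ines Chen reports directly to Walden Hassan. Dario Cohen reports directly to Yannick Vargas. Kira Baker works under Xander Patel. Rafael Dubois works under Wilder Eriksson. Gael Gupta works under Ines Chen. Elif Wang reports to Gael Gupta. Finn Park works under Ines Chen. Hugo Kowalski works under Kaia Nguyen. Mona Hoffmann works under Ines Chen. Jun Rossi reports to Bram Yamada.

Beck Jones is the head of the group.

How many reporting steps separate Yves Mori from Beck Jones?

Chain from Yves Mori up to Beck Jones: Yves Mori → Soren Ishikawa → Mateo Yilmaz → Bram Yamada → Walden Hassan → Yannick Vargas → Beck Jones. That is 6 steps up, so Yves Mori is 6 levels below Beck Jones.

6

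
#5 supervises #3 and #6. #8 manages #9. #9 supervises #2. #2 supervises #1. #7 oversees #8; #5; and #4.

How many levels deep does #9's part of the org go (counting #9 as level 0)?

The longest chain under #9 runs #9 → #2 → #1, which is 2 levels below #9.

2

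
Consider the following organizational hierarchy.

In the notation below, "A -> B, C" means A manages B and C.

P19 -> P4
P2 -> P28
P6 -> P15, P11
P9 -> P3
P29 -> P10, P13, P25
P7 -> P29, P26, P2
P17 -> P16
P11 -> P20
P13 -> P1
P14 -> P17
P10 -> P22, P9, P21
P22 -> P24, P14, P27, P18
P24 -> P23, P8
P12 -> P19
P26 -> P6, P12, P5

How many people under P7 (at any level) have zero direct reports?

The people in P7's organization with no one reporting to them are P28, P5, P4, P20, P15, P25, P1, P21, P3, P18, P27, P16, P8, P23. That is 14.

14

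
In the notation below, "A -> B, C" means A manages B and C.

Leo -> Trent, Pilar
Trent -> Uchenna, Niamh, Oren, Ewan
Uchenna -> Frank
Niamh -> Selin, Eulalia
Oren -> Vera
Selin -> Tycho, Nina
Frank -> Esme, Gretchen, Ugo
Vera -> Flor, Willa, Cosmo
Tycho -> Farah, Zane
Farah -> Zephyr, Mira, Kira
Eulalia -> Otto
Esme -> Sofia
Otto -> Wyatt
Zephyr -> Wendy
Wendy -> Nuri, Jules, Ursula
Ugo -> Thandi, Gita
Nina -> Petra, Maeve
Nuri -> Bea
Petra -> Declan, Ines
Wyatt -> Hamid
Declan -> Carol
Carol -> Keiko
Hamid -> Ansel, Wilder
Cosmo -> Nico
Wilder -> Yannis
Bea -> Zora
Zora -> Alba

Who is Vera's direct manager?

Oren

Vera reports directly to Oren.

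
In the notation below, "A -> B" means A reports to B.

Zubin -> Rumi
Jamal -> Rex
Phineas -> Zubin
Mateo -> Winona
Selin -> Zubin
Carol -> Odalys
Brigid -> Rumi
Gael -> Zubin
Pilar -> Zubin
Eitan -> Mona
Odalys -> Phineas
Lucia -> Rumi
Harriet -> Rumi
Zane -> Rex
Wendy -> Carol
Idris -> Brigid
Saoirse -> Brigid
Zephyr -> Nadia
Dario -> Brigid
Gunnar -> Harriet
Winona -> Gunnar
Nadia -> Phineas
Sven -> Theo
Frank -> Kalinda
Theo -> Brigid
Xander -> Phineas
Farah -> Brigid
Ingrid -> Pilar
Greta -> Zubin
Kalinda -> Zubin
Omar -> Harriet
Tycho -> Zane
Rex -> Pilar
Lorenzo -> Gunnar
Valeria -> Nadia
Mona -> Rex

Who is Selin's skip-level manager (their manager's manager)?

Rumi

Selin reports to Zubin, and Zubin reports to Rumi. So Selin's skip-level manager is Rumi.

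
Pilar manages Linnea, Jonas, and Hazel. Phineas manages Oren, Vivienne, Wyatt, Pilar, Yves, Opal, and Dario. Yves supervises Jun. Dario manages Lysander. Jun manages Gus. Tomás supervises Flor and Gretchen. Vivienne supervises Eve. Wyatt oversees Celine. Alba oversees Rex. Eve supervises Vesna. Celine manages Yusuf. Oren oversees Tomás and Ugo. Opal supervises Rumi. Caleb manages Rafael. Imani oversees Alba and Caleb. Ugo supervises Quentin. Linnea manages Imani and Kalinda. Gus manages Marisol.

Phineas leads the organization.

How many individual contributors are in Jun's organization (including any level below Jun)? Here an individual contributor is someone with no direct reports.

1

The only person in Jun's organization with no one reporting to them is Marisol. That is 1.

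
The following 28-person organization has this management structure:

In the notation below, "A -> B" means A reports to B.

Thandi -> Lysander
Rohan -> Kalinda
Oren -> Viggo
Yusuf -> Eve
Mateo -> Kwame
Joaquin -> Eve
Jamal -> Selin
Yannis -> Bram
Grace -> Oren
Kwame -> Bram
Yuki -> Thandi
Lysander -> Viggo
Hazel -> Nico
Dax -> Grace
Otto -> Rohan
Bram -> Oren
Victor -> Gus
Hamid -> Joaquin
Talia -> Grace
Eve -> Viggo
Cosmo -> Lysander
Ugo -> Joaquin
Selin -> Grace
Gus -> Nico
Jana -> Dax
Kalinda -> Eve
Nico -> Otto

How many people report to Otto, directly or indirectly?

Otto directly manages Nico. Under Nico: Gus, Victor, Hazel (3). That's 4 in total.

4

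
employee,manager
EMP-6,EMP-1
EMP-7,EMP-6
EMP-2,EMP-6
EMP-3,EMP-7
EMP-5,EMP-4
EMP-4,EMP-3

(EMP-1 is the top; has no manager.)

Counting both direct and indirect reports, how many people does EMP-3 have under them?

2

EMP-3 directly manages EMP-4. Under EMP-4: EMP-5 (1). That's 2 in total.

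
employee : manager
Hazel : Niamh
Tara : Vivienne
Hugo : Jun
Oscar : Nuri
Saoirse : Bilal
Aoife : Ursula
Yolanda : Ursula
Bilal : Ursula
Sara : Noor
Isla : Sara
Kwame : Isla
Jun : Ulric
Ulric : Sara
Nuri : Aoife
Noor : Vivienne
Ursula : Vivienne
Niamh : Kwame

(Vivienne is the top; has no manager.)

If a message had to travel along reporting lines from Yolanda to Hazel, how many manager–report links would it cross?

Yolanda is 2 levels below Vivienne, and Hazel is 6 levels below Vivienne (their lowest common manager). The shortest path runs up from Yolanda to Vivienne and back down to Hazel: 2 + 6 = 8 links.

8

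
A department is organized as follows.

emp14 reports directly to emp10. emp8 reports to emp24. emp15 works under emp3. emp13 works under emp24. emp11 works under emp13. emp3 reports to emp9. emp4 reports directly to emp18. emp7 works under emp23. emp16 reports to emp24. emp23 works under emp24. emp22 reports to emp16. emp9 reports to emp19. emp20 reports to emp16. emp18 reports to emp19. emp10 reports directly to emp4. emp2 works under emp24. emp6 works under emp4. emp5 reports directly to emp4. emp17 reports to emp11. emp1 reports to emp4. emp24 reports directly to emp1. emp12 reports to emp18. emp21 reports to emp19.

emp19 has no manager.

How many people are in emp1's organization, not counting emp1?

emp1 directly manages emp24. Under emp24: emp16, emp20, emp22, emp13, emp11, emp17, emp8, emp2, emp23, emp7 (10). That's 11 in total.

11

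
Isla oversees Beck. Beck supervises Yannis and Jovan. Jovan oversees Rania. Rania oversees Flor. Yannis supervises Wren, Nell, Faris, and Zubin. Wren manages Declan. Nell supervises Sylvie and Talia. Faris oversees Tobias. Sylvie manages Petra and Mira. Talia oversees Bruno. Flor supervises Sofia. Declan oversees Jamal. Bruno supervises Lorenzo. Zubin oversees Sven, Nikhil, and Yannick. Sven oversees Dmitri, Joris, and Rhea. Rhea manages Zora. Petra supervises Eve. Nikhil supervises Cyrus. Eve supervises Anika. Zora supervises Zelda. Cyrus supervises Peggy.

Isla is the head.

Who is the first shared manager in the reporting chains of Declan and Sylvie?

Declan's chain of managers is Wren, Yannis, Beck, Isla. Sylvie's chain of managers is Nell, Yannis, Beck, Isla. The first manager that appears in both chains is Yannis.

Yannis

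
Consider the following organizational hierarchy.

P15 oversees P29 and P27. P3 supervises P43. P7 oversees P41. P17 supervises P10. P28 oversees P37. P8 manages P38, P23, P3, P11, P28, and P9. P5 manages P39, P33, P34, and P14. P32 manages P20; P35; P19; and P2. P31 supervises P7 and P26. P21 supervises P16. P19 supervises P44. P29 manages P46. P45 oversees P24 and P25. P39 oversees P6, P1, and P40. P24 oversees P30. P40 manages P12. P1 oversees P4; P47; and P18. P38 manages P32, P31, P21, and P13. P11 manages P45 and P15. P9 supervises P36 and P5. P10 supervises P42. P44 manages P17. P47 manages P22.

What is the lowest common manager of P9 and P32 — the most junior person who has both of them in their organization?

P9's chain of managers is P8. P32's chain of managers is P38, P8. The first manager that appears in both chains is P8.

P8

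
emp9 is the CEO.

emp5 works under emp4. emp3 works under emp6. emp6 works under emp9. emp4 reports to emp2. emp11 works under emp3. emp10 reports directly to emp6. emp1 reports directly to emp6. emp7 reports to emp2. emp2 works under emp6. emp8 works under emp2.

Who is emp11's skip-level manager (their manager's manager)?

emp6

emp11 reports to emp3, and emp3 reports to emp6. So emp11's skip-level manager is emp6.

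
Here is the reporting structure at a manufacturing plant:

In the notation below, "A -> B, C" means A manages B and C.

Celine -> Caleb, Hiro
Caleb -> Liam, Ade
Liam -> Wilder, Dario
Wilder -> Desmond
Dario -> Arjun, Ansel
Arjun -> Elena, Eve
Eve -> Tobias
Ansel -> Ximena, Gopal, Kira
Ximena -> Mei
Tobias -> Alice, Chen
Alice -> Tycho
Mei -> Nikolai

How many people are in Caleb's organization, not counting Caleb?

18

Caleb directly manages Liam, Ade. Under Liam: Dario, Ansel, Kira, Gopal, Ximena, Mei, Nikolai, Arjun, Eve, Tobias, Chen, Alice, Tycho, Elena, Wilder, Desmond (16). Ade has no reports. So Caleb's organization is 2 direct reports plus everyone under them: 17 + 1 = 18.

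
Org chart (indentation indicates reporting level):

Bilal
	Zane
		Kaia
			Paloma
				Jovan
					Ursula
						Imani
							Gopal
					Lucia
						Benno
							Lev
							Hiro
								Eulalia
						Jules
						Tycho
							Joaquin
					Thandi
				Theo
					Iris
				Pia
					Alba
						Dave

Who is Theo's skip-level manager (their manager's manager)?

Theo reports to Paloma, and Paloma reports to Kaia. So Theo's skip-level manager is Kaia.

Kaia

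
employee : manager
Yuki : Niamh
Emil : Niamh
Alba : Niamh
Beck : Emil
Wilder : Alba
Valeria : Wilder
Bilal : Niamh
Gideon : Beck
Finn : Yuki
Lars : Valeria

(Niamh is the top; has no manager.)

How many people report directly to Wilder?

1

Wilder directly manages Valeria. That is 1 direct report.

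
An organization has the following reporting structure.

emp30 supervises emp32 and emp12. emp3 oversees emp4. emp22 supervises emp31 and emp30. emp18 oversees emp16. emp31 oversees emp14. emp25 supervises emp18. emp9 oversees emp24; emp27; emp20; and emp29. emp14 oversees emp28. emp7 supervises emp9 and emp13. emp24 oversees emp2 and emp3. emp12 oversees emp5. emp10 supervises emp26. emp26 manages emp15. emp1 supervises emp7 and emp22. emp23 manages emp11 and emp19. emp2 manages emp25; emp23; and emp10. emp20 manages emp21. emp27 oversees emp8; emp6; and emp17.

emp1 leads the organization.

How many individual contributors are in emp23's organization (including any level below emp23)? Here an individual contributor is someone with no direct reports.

The people in emp23's organization with no one reporting to them are emp19, emp11. That is 2.

2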